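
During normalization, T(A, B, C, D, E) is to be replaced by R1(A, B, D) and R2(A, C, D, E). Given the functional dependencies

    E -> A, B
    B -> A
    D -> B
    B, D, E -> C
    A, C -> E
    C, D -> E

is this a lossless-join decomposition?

Yes

Common attributes: R1 ∩ R2 = {A, D}.
Closure of {A, D}: D → B applies, adding B. So (A, D)⁺ = {A, B, D}.
This closure contains every attribute of R1, so R1 ∩ R2 → R1. The join is lossless.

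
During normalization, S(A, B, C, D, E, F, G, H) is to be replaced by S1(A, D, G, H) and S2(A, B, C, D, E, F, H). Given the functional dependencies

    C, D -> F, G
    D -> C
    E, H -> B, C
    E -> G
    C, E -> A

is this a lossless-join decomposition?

Common attributes: S1 ∩ S2 = {A, D, H}.
Closure of {A, D, H}: D → C applies, adding C; C, D → F, G applies, adding F, G. So (A, D, H)⁺ = {A, C, D, F, G, H}.
This closure contains every attribute of S1, so S1 ∩ S2 → S1. The join is lossless.

Yes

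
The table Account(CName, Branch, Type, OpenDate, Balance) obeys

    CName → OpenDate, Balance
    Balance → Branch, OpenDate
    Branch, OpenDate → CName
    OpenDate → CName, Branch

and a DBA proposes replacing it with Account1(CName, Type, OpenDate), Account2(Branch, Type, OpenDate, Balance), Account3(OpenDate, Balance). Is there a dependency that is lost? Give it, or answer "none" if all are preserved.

CName → OpenDate, Balance: restricted closure across fragments reaches OpenDate, Balance.
Balance → Branch, OpenDate lies within Account2.
Branch, OpenDate → CName: restricted closure across fragments reaches CName.
OpenDate → CName, Branch: restricted closure across fragments reaches CName, Branch.
Every dependency is enforceable on the fragments, so the decomposition is dependency-preserving.

none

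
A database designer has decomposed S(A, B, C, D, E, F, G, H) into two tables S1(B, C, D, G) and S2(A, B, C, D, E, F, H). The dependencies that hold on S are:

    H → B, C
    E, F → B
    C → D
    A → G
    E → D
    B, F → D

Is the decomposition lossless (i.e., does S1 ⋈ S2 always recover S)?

Common attributes: S1 ∩ S2 = {B, C, D}.
No dependency enlarges {B, C, D}, so (B, C, D)⁺ = {B, C, D}.
The closure contains neither all of S1 = {B, C, D, G} nor all of S2 = {A, B, C, D, E, F, H}, so the common attributes are not a superkey of either fragment. The join is lossy.

No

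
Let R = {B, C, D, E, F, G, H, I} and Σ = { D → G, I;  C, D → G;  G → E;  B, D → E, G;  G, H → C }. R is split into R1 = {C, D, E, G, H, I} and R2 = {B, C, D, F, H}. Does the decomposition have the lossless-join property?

Common attributes: R1 ∩ R2 = {C, D, H}.
Closure of {C, D, H}: D → G, I applies, adding G, I; G → E applies, adding E. So (C, D, H)⁺ = {C, D, E, G, H, I}.
This closure contains every attribute of R1, so R1 ∩ R2 → R1. The join is lossless.

Yes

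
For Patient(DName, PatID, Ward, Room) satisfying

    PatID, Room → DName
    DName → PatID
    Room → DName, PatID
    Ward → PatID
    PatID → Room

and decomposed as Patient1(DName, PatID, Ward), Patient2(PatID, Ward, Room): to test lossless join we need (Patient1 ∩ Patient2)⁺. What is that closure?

DName, PatID, Ward, Room

Patient1 ∩ Patient2 = {PatID, Ward}.
PatID → Room applies, adding Room
PatID, Room → DName applies, adding DName
Closure: {DName, PatID, Ward, Room}.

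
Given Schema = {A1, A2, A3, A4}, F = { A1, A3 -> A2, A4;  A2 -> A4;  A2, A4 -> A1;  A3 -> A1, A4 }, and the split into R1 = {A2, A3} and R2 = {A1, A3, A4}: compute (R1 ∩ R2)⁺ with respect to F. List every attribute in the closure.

A1, A2, A3, A4

R1 ∩ R2 = {A3}.
A3 → A1, A4 applies, adding A1, A4
A1, A3 → A2, A4 applies, adding A2
Closure: {A1, A2, A3, A4}.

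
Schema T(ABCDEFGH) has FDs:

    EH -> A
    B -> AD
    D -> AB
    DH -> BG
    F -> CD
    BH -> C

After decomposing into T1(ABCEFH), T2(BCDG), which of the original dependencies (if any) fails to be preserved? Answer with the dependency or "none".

Check DH → BG: no single fragment contains all of {BDGH}, and the restricted closure of {DH} across the fragments never reaches {BG}.
EH → A is preserved.
B → AD is preserved.
D → AB is preserved.
F → CD is preserved.
BH → C is preserved.

DH -> BG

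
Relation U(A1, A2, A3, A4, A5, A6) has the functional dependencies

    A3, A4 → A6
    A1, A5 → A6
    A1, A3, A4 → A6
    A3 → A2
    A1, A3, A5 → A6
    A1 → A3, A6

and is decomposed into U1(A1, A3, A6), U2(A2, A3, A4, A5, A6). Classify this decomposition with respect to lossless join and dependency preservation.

Lossless test: (A3, A6)⁺ = {A2, A3, A6}, which is a superkey of neither fragment — lossy.
Dependency preservation: A1, A5 → A6; A1, A3, A4 → A6; A1, A3, A5 → A6 are not contained in any single fragment, but the restricted closure of each left-hand side across the fragments still reaches the right-hand side; the remaining FDs each lie inside some fragment. All dependencies are preserved.

lossy but dependency-preserving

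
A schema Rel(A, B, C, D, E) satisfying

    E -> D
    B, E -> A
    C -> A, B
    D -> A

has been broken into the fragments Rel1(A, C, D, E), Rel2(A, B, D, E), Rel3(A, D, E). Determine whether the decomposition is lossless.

Chase test. Columns are A, B, C, D, E; row i has aⱼ where attribute j ∈ Reli, else bᵢⱼ.
Initial tableau (one row per fragment):
  row 1: a1 b12 a3 a4 a5
  row 2: a1 a2 b23 a4 a5
  row 3: a1 b32 b33 a4 a5
No row becomes fully distinguished — the join is lossy.

No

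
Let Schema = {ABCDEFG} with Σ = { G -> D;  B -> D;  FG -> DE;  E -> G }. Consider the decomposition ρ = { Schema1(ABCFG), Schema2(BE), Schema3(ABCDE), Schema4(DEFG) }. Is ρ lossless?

Chase test. Columns are ABCDEFG; row i has aⱼ where attribute j ∈ Schemai, else bᵢⱼ.
Initial tableau (one row per fragment):
  row 1: a1 a2 a3 b14 b15 a6 a7
  row 2: b21 a2 b23 b24 a5 b26 b27
  row 3: a1 a2 a3 a4 a5 b36 b37
  row 4: b41 b42 b43 a4 a5 a6 a7
Rows 1 and 4 agree on G; apply G→D and equate their D entries.
Rows 1 and 2 agree on B; apply B→D and equate their D entries.
Rows 1 and 4 agree on FG; apply FG→DE and equate their DE entries.
Rows 1 and 2 agree on E; apply E→G and equate their G entries.
Rows 1 and 3 agree on E; apply E→G and equate their G entries.
Row 1 is now all distinguished symbols — the join is lossless.

Yes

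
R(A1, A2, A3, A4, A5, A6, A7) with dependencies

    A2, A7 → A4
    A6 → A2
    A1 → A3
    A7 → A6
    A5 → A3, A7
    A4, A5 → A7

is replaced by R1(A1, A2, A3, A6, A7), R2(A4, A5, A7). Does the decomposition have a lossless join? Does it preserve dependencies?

lossy and not dependency-preserving

Lossless test: (A7)⁺ = {A2, A4, A6, A7}, which is a superkey of neither fragment — lossy.
Dependency preservation: the restricted closure of {A5} across the fragments never reaches {A3, A7}, so A5 → A3, A7 cannot be enforced without a join — not preserved.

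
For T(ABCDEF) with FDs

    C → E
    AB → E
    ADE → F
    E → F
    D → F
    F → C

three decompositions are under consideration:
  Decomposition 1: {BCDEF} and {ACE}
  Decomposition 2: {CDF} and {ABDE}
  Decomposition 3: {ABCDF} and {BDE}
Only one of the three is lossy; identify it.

Decomposition 1

Decomposition 1: common = {CE}, closure = {CEF} → lossy.
Decomposition 2: common = {D}, closure = {CDEF} → lossless.
Decomposition 3: common = {BD}, closure = {BCDEF} → lossless.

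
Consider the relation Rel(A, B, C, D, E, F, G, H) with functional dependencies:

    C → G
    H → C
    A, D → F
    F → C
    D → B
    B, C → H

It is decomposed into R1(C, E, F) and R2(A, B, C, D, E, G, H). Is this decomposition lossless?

No

Common attributes: R1 ∩ R2 = {C, E}.
Closure of {C, E}: C → G applies, adding G. So (C, E)⁺ = {C, E, G}.
The closure contains neither all of R1 = {C, E, F} nor all of R2 = {A, B, C, D, E, G, H}, so the common attributes are not a superkey of either fragment. The join is lossy.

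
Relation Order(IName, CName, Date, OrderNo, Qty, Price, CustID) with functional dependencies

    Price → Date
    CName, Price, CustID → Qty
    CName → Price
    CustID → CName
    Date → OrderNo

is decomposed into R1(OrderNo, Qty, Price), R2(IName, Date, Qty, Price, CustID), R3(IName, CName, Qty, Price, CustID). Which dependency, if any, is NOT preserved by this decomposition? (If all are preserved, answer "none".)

Check Date → OrderNo: no single fragment contains all of {Date, OrderNo}, and the restricted closure of {Date} across the fragments never reaches {OrderNo}.
Price → Date is preserved.
CName, Price, CustID → Qty is preserved.
CName → Price is preserved.
CustID → CName is preserved.

Date → OrderNo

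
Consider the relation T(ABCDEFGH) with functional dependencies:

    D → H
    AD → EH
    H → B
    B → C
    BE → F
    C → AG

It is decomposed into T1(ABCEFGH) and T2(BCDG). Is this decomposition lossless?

Common attributes: T1 ∩ T2 = {BCG}.
Closure of {BCG}: C → AG applies, adding A. So (BCG)⁺ = {ABCG}.
The closure contains neither all of T1 = {ABCEFGH} nor all of T2 = {BCDG}, so the common attributes are not a superkey of either fragment. The join is lossy.

No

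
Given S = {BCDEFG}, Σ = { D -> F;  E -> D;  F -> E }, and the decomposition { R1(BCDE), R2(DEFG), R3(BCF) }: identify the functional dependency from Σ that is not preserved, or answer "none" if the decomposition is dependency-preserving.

none

D → F lies within R2.
E → D lies within R1.
F → E lies within R2.
Every dependency is enforceable on the fragments, so the decomposition is dependency-preserving.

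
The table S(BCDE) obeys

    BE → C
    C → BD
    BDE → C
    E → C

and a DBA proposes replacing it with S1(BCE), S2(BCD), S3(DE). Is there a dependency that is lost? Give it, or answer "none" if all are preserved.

none

BE → C lies within S1.
C → BD lies within S2.
BDE → C: restricted closure across fragments reaches C.
E → C lies within S1.
Every dependency is enforceable on the fragments, so the decomposition is dependency-preserving.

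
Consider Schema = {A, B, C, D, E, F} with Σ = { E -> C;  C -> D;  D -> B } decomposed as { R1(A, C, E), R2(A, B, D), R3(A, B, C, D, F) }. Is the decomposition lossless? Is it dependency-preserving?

Lossless test (chase): Rows 1 and 3 agree on C; apply C→D and equate their D entries. Rows 1 and 2 agree on D; apply D→B and equate their B entries. No row becomes fully distinguished — the join is lossy.
Dependency preservation: every FD's attributes lie within a single fragment, so each can be enforced locally — preserved.

lossy but dependency-preserving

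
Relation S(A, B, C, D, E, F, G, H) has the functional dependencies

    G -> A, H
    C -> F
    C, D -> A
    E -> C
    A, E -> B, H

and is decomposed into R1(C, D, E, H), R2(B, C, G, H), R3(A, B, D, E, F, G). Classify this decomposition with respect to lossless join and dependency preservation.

Lossless test (chase): Rows 2 and 3 agree on G; apply G→A, H and equate their A, H entries. Rows 1 and 2 agree on C; apply C→F and equate their F entries. Rows 1 and 3 agree on E; apply E→C and equate their C entries. Rows 1 and 3 agree on C; apply C→F and equate their F entries. Rows 1 and 3 agree on C, D; apply C, D→A and equate their A entries. Rows 1 and 3 agree on A, E; apply A, E→B, H and equate their B, H entries. Row 3 is now all distinguished symbols — the join is lossless.
Dependency preservation: the restricted closure of {C} across the fragments never reaches {F}, so C → F cannot be enforced without a join — not preserved.

lossless but not dependency-preserving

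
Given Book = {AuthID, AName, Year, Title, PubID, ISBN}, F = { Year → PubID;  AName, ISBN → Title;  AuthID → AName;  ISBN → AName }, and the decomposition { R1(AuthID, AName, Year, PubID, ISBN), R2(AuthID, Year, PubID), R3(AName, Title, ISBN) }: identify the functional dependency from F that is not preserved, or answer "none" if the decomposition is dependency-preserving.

Year → PubID lies within R1.
AName, ISBN → Title lies within R3.
AuthID → AName lies within R1.
ISBN → AName lies within R1.
Every dependency is enforceable on the fragments, so the decomposition is dependency-preserving.

none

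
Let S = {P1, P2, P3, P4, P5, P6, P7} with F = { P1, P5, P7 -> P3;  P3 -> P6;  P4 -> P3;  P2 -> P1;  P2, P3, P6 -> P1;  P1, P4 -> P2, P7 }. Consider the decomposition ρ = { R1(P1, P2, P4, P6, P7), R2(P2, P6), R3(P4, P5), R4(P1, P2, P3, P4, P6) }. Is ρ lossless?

Chase test. Columns are P1, P2, P3, P4, P5, P6, P7; row i has aⱼ where attribute j ∈ Ri, else bᵢⱼ.
Initial tableau (one row per fragment):
  row 1: a1 a2 b13 a4 b15 a6 a7
  row 2: b21 a2 b23 b24 b25 a6 b27
  row 3: b31 b32 b33 a4 a5 b36 b37
  row 4: a1 a2 a3 a4 b45 a6 b47
Rows 1 and 3 agree on P4; apply P4→P3 and equate their P3 entries.
Rows 1 and 4 agree on P4; apply P4→P3 and equate their P3 entries.
Rows 1 and 2 agree on P2; apply P2→P1 and equate their P1 entries.
Rows 1 and 4 agree on P1, P4; apply P1, P4→P2, P7 and equate their P2, P7 entries.
Rows 1 and 3 agree on P3; apply P3→P6 and equate their P6 entries.
No row becomes fully distinguished — the join is lossy.

No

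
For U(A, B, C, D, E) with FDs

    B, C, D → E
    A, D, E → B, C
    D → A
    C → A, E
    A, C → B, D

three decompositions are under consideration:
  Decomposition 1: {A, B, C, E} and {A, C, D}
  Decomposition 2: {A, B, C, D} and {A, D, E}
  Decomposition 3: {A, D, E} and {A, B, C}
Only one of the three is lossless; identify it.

Decomposition 1

Decomposition 1: common = {A, C}, closure = {A, B, C, D, E} → lossless.
Decomposition 2: common = {A, D}, closure = {A, D} → lossy.
Decomposition 3: common = {A}, closure = {A} → lossy.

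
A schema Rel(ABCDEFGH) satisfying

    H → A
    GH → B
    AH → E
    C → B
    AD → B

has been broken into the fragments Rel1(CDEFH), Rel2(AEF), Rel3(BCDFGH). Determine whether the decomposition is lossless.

No

Chase test. Columns are ABCDEFGH; row i has aⱼ where attribute j ∈ Reli, else bᵢⱼ.
Initial tableau (one row per fragment):
  row 1: b11 b12 a3 a4 a5 a6 b17 a8
  row 2: a1 b22 b23 b24 a5 a6 b27 b28
  row 3: b31 a2 a3 a4 b35 a6 a7 a8
Rows 1 and 3 agree on H; apply H→A and equate their A entries.
Rows 1 and 3 agree on AH; apply AH→E and equate their E entries.
Rows 1 and 3 agree on C; apply C→B and equate their B entries.
No row becomes fully distinguished — the join is lossy.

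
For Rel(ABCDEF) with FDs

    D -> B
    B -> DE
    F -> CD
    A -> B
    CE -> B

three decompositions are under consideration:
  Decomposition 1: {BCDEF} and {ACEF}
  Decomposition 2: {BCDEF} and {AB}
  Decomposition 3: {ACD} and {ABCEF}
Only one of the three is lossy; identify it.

Decomposition 2

Decomposition 1: common = {CEF}, closure = {BCDEF} → lossless.
Decomposition 2: common = {B}, closure = {BDE} → lossy.
Decomposition 3: common = {AC}, closure = {ABCDE} → lossless.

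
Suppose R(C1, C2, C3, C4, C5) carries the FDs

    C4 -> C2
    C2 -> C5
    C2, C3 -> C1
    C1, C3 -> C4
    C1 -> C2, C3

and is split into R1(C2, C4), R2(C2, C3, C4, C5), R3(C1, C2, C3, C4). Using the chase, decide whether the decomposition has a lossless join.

Yes

Chase test. Columns are C1, C2, C3, C4, C5; row i has aⱼ where attribute j ∈ Ri, else bᵢⱼ.
Initial tableau (one row per fragment):
  row 1: b11 a2 b13 a4 b15
  row 2: b21 a2 a3 a4 a5
  row 3: a1 a2 a3 a4 b35
Rows 1 and 2 agree on C2; apply C2→C5 and equate their C5 entries.
Rows 1 and 3 agree on C2; apply C2→C5 and equate their C5 entries.
Rows 2 and 3 agree on C2, C3; apply C2, C3→C1 and equate their C1 entries.
Row 2 is now all distinguished symbols — the join is lossless.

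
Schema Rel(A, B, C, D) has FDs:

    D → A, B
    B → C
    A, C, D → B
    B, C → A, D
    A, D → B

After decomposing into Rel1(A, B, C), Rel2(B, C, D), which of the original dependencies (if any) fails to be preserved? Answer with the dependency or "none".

D → A, B: restricted closure across fragments reaches A, B.
B → C lies within Rel1.
A, C, D → B: restricted closure across fragments reaches B.
B, C → A, D: restricted closure across fragments reaches A, D.
A, D → B: restricted closure across fragments reaches B.
Every dependency is enforceable on the fragments, so the decomposition is dependency-preserving.

none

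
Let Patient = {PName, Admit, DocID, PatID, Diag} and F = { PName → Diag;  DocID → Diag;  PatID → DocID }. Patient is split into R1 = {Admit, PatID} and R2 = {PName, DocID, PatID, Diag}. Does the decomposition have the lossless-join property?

Common attributes: R1 ∩ R2 = {PatID}.
Closure of {PatID}: PatID → DocID applies, adding DocID; DocID → Diag applies, adding Diag. So (PatID)⁺ = {DocID, PatID, Diag}.
The closure contains neither all of R1 = {Admit, PatID} nor all of R2 = {PName, DocID, PatID, Diag}, so the common attributes are not a superkey of either fragment. The join is lossy.

No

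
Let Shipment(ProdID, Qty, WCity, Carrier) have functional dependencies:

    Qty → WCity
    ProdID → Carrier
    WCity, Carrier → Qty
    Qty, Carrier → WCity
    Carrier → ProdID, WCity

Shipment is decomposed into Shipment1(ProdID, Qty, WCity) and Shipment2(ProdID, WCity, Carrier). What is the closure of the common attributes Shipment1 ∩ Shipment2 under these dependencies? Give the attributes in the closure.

Shipment1 ∩ Shipment2 = {ProdID, WCity}.
ProdID → Carrier applies, adding Carrier
WCity, Carrier → Qty applies, adding Qty
Closure: {ProdID, Qty, WCity, Carrier}.

ProdID, Qty, WCity, Carrier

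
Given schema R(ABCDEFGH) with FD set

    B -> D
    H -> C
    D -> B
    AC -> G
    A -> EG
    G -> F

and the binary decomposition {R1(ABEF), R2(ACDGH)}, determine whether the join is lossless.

No

Common attributes: R1 ∩ R2 = {A}.
Closure of {A}: A → EG applies, adding EG; G → F applies, adding F. So (A)⁺ = {AEFG}.
The closure contains neither all of R1 = {ABEF} nor all of R2 = {ACDGH}, so the common attributes are not a superkey of either fragment. The join is lossy.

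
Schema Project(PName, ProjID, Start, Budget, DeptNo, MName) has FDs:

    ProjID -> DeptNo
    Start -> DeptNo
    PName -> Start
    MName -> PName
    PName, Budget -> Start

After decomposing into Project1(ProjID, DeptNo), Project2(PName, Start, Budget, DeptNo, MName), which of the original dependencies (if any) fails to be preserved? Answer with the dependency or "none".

ProjID → DeptNo lies within Project1.
Start → DeptNo lies within Project2.
PName → Start lies within Project2.
MName → PName lies within Project2.
PName, Budget → Start lies within Project2.
Every dependency is enforceable on the fragments, so the decomposition is dependency-preserving.

none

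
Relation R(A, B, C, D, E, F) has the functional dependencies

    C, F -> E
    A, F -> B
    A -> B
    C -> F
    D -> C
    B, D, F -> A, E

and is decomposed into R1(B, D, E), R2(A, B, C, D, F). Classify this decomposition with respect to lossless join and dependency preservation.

Lossless test: (B, D)⁺ = {A, B, C, D, E, F}, which contains all of one fragment — lossless.
Dependency preservation: the restricted closure of {C, F} across the fragments never reaches {E}, so C, F → E cannot be enforced without a join — not preserved.

lossless but not dependency-preserving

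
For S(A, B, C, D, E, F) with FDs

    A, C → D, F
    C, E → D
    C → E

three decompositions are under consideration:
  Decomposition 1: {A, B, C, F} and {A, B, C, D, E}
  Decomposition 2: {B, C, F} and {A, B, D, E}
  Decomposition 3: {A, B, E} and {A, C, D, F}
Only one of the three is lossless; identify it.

Decomposition 1

Decomposition 1: common = {A, B, C}, closure = {A, B, C, D, E, F} → lossless.
Decomposition 2: common = {B}, closure = {B} → lossy.
Decomposition 3: common = {A}, closure = {A} → lossy.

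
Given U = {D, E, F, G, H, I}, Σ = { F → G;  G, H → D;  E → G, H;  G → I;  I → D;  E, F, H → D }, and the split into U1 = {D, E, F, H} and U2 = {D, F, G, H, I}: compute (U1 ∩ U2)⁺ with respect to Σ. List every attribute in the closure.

D, F, G, H, I

U1 ∩ U2 = {D, F, H}.
F → G applies, adding G
G → I applies, adding I
Closure: {D, F, G, H, I}.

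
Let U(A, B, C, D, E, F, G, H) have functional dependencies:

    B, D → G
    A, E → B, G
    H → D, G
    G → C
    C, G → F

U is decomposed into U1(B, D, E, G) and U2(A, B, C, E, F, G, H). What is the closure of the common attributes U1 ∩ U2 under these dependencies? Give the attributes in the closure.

B, C, E, F, G

U1 ∩ U2 = {B, E, G}.
G → C applies, adding C
C, G → F applies, adding F
Closure: {B, C, E, F, G}.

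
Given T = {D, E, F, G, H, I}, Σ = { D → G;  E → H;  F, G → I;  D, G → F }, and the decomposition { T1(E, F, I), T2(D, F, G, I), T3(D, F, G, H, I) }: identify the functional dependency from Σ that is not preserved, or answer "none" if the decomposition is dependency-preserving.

E → H

Check E → H: no single fragment contains all of {E, H}, and the restricted closure of {E} across the fragments never reaches {H}.
D → G is preserved.
F, G → I is preserved.
D, G → F is preserved.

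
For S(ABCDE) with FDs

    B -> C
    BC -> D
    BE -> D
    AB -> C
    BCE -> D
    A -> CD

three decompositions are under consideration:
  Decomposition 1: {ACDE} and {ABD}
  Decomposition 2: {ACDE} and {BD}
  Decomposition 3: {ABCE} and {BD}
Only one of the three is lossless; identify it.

Decomposition 3

Decomposition 1: common = {AD}, closure = {ACD} → lossy.
Decomposition 2: common = {D}, closure = {D} → lossy.
Decomposition 3: common = {B}, closure = {BCD} → lossless.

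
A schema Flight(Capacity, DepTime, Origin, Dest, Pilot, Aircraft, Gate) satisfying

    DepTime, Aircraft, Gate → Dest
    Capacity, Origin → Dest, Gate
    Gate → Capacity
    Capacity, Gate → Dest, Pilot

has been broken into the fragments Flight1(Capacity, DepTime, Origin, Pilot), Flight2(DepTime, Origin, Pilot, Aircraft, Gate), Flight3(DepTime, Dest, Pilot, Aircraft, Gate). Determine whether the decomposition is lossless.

No

Chase test. Columns are Capacity, DepTime, Origin, Dest, Pilot, Aircraft, Gate; row i has aⱼ where attribute j ∈ Flighti, else bᵢⱼ.
Initial tableau (one row per fragment):
  row 1: a1 a2 a3 b14 a5 b16 b17
  row 2: b21 a2 a3 b24 a5 a6 a7
  row 3: b31 a2 b33 a4 a5 a6 a7
Rows 2 and 3 agree on DepTime, Aircraft, Gate; apply DepTime, Aircraft, Gate→Dest and equate their Dest entries.
Rows 2 and 3 agree on Gate; apply Gate→Capacity and equate their Capacity entries.
No row becomes fully distinguished — the join is lossy.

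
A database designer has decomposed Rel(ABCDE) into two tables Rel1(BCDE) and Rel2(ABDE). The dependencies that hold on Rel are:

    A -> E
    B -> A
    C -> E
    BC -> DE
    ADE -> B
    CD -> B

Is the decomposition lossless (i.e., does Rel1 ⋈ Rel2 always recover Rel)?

Yes

Common attributes: Rel1 ∩ Rel2 = {BDE}.
Closure of {BDE}: B → A applies, adding A. So (BDE)⁺ = {ABDE}.
This closure contains every attribute of Rel2, so Rel1 ∩ Rel2 → Rel2. The join is lossless.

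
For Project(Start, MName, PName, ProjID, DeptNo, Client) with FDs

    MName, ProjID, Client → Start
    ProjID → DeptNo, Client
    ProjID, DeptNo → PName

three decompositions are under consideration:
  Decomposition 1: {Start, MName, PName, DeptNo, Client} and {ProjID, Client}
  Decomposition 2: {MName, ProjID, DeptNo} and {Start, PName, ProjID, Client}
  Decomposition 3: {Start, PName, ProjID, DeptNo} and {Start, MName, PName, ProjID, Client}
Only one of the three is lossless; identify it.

Decomposition 1: common = {Client}, closure = {Client} → lossy.
Decomposition 2: common = {ProjID}, closure = {PName, ProjID, DeptNo, Client} → lossy.
Decomposition 3: common = {Start, PName, ProjID}, closure = {Start, PName, ProjID, DeptNo, Client} → lossless.

Decomposition 3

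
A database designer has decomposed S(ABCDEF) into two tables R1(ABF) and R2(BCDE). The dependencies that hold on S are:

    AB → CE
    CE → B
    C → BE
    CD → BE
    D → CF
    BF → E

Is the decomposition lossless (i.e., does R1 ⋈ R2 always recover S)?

No

Common attributes: R1 ∩ R2 = {B}.
No dependency enlarges {B}, so (B)⁺ = {B}.
The closure contains neither all of R1 = {ABF} nor all of R2 = {BCDE}, so the common attributes are not a superkey of either fragment. The join is lossy.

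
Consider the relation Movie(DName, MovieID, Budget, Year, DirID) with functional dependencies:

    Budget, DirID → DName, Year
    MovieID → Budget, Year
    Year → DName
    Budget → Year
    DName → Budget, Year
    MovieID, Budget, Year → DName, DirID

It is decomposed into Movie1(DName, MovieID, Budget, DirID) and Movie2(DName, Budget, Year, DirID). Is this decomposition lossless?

Common attributes: Movie1 ∩ Movie2 = {DName, Budget, DirID}.
Closure of {DName, Budget, DirID}: Budget, DirID → DName, Year applies, adding Year. So (DName, Budget, DirID)⁺ = {DName, Budget, Year, DirID}.
This closure contains every attribute of Movie2, so Movie1 ∩ Movie2 → Movie2. The join is lossless.

Yes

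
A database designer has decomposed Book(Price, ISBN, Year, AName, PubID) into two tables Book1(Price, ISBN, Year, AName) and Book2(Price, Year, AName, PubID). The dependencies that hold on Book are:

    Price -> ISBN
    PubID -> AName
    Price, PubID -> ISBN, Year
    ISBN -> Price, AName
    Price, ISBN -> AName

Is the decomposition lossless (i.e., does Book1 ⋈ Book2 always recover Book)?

Yes

Common attributes: Book1 ∩ Book2 = {Price, Year, AName}.
Closure of {Price, Year, AName}: Price → ISBN applies, adding ISBN. So (Price, Year, AName)⁺ = {Price, ISBN, Year, AName}.
This closure contains every attribute of Book1, so Book1 ∩ Book2 → Book1. The join is lossless.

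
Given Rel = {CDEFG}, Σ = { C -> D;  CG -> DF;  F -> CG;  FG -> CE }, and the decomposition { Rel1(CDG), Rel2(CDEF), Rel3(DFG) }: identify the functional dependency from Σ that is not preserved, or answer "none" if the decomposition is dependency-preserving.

CG -> DF

Check CG → DF: no single fragment contains all of {CDFG}, and the restricted closure of {CG} across the fragments never reaches {DF}.
C → D is preserved.
F → CG is preserved.
FG → CE is preserved.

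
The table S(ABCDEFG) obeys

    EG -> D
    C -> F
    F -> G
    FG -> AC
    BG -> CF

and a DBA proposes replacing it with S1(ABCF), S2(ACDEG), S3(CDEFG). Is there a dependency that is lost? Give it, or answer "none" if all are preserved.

Check BG → CF: no single fragment contains all of {BCFG}, and the restricted closure of {BG} across the fragments never reaches {CF}.
EG → D is preserved.
C → F is preserved.
F → G is preserved.
FG → AC is preserved.

BG -> CF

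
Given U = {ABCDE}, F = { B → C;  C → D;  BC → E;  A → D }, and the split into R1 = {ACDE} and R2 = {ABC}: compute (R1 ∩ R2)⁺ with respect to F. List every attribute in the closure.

ACD

R1 ∩ R2 = {AC}.
C → D applies, adding D
Closure: {ACD}.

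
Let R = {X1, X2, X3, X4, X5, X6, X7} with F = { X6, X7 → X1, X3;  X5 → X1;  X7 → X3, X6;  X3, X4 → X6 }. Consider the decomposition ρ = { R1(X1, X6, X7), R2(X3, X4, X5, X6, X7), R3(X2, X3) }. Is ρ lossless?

No

Chase test. Columns are X1, X2, X3, X4, X5, X6, X7; row i has aⱼ where attribute j ∈ Ri, else bᵢⱼ.
Initial tableau (one row per fragment):
  row 1: a1 b12 b13 b14 b15 a6 a7
  row 2: b21 b22 a3 a4 a5 a6 a7
  row 3: b31 a2 a3 b34 b35 b36 b37
Rows 1 and 2 agree on X6, X7; apply X6, X7→X1, X3 and equate their X1, X3 entries.
No row becomes fully distinguished — the join is lossy.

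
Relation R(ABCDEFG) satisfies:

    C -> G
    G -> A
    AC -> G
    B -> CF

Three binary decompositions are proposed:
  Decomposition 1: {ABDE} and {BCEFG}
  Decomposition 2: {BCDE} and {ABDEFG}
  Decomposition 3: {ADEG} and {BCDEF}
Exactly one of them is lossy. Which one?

Decomposition 1: common = {BE}, closure = {ABCEFG} → lossless.
Decomposition 2: common = {BDE}, closure = {ABCDEFG} → lossless.
Decomposition 3: common = {DE}, closure = {DE} → lossy.

Decomposition 3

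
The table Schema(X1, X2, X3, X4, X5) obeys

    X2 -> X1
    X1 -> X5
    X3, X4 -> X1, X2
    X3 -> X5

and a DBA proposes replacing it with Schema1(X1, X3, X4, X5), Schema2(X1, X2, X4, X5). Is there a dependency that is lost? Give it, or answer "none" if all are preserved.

X3, X4 -> X1, X2

Check X3, X4 → X1, X2: no single fragment contains all of {X1, X2, X3, X4}, and the restricted closure of {X3, X4} across the fragments never reaches {X1, X2}.
X2 → X1 is preserved.
X1 → X5 is preserved.
X3 → X5 is preserved.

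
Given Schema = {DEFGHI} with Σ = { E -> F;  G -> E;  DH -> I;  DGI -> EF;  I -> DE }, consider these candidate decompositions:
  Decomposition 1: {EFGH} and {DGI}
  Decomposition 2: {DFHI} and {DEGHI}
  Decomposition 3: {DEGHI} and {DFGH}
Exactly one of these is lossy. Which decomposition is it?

Decomposition 1

Decomposition 1: common = {G}, closure = {EFG} → lossy.
Decomposition 2: common = {DHI}, closure = {DEFHI} → lossless.
Decomposition 3: common = {DGH}, closure = {DEFGHI} → lossless.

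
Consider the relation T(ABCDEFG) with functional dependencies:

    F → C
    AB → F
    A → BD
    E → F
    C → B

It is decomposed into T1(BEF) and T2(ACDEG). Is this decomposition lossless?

Yes

Common attributes: T1 ∩ T2 = {E}.
Closure of {E}: E → F applies, adding F; F → C applies, adding C; C → B applies, adding B. So (E)⁺ = {BCEF}.
This closure contains every attribute of T1, so T1 ∩ T2 → T1. The join is lossless.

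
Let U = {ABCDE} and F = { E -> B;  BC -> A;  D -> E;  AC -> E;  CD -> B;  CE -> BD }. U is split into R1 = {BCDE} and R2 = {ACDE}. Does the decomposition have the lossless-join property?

Yes

Common attributes: R1 ∩ R2 = {CDE}.
Closure of {CDE}: E → B applies, adding B; BC → A applies, adding A. So (CDE)⁺ = {ABCDE}.
This closure contains every attribute of R1, so R1 ∩ R2 → R1. The join is lossless.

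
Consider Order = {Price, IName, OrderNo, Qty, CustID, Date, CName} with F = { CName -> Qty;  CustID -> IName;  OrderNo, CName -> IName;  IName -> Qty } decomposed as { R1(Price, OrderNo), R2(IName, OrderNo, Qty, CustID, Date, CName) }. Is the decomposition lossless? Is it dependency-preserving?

lossy but dependency-preserving

Lossless test: (OrderNo)⁺ = {OrderNo}, which is a superkey of neither fragment — lossy.
Dependency preservation: every FD's attributes lie within a single fragment, so each can be enforced locally — preserved.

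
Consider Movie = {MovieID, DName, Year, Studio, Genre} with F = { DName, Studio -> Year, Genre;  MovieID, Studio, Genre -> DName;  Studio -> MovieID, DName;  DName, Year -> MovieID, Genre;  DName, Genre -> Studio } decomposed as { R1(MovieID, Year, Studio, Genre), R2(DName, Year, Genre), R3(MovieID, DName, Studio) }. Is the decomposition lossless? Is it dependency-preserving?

lossless but not dependency-preserving

Lossless test (chase): Rows 1 and 3 agree on Studio; apply Studio→MovieID, DName and equate their MovieID, DName entries. Rows 1 and 2 agree on DName, Year; apply DName, Year→MovieID, Genre and equate their MovieID, Genre entries. Rows 1 and 2 agree on DName, Genre; apply DName, Genre→Studio and equate their Studio entries. Rows 1 and 3 agree on DName, Studio; apply DName, Studio→Year, Genre and equate their Year, Genre entries. Row 1 is now all distinguished symbols — the join is lossless.
Dependency preservation: the restricted closure of {DName, Year} across the fragments never reaches {MovieID, Genre}, so DName, Year → MovieID, Genre cannot be enforced without a join — not preserved.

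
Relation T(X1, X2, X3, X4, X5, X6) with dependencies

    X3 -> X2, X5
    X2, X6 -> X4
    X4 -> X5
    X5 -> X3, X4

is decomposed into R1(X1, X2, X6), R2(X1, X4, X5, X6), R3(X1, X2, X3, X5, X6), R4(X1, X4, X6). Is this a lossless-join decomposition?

Yes

Chase test. Columns are X1, X2, X3, X4, X5, X6; row i has aⱼ where attribute j ∈ Ri, else bᵢⱼ.
Initial tableau (one row per fragment):
  row 1: a1 a2 b13 b14 b15 a6
  row 2: a1 b22 b23 a4 a5 a6
  row 3: a1 a2 a3 b34 a5 a6
  row 4: a1 b42 b43 a4 b45 a6
Rows 1 and 3 agree on X2, X6; apply X2, X6→X4 and equate their X4 entries.
Rows 1 and 3 agree on X4; apply X4→X5 and equate their X5 entries.
Rows 2 and 4 agree on X4; apply X4→X5 and equate their X5 entries.
Rows 1 and 2 agree on X5; apply X5→X3, X4 and equate their X3, X4 entries.
Rows 1 and 3 agree on X5; apply X5→X3, X4 and equate their X3, X4 entries.
Rows 1 and 4 agree on X5; apply X5→X3, X4 and equate their X3, X4 entries.
Rows 1 and 2 agree on X3; apply X3→X2, X5 and equate their X2, X5 entries.
Rows 1 and 4 agree on X3; apply X3→X2, X5 and equate their X2, X5 entries.
Row 1 is now all distinguished symbols — the join is lossless.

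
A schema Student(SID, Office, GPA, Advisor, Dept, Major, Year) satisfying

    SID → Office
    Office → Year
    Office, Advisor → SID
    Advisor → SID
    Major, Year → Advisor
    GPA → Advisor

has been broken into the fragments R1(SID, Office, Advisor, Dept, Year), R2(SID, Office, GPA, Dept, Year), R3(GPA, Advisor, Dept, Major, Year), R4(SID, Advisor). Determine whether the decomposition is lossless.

Yes

Chase test. Columns are SID, Office, GPA, Advisor, Dept, Major, Year; row i has aⱼ where attribute j ∈ Ri, else bᵢⱼ.
Initial tableau (one row per fragment):
  row 1: a1 a2 b13 a4 a5 b16 a7
  row 2: a1 a2 a3 b24 a5 b26 a7
  row 3: b31 b32 a3 a4 a5 a6 a7
  row 4: a1 b42 b43 a4 b45 b46 b47
Rows 1 and 4 agree on SID; apply SID→Office and equate their Office entries.
Rows 1 and 4 agree on Office; apply Office→Year and equate their Year entries.
Rows 1 and 3 agree on Advisor; apply Advisor→SID and equate their SID entries.
Rows 2 and 3 agree on GPA; apply GPA→Advisor and equate their Advisor entries.
Rows 1 and 3 agree on SID; apply SID→Office and equate their Office entries.
Row 3 is now all distinguished symbols — the join is lossless.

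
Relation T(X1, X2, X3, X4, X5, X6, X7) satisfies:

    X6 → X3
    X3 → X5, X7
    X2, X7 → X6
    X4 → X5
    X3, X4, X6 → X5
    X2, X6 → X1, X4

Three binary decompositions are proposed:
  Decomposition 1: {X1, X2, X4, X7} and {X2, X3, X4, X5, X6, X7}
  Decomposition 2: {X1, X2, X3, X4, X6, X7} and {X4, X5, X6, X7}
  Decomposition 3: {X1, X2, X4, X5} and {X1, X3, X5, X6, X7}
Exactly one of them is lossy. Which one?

Decomposition 1: common = {X2, X4, X7}, closure = {X1, X2, X3, X4, X5, X6, X7} → lossless.
Decomposition 2: common = {X4, X6, X7}, closure = {X3, X4, X5, X6, X7} → lossless.
Decomposition 3: common = {X1, X5}, closure = {X1, X5} → lossy.

Decomposition 3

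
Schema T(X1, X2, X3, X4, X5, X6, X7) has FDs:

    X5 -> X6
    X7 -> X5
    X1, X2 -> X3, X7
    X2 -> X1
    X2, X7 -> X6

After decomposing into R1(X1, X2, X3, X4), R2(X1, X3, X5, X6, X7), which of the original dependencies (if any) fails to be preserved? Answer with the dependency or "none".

X1, X2 -> X3, X7

Check X1, X2 → X3, X7: no single fragment contains all of {X1, X2, X3, X7}, and the restricted closure of {X1, X2} across the fragments never reaches {X3, X7}.
X5 → X6 is preserved.
X7 → X5 is preserved.
X2 → X1 is preserved.
X2, X7 → X6 is preserved.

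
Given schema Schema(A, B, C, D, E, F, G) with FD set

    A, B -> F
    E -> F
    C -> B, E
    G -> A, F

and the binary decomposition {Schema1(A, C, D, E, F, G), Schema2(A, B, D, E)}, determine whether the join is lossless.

No

Common attributes: Schema1 ∩ Schema2 = {A, D, E}.
Closure of {A, D, E}: E → F applies, adding F. So (A, D, E)⁺ = {A, D, E, F}.
The closure contains neither all of Schema1 = {A, C, D, E, F, G} nor all of Schema2 = {A, B, D, E}, so the common attributes are not a superkey of either fragment. The join is lossy.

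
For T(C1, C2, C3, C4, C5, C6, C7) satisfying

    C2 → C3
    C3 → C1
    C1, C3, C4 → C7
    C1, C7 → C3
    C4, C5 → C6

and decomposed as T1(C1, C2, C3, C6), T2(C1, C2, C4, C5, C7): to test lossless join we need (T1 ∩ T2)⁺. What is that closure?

C1, C2, C3

T1 ∩ T2 = {C1, C2}.
C2 → C3 applies, adding C3
Closure: {C1, C2, C3}.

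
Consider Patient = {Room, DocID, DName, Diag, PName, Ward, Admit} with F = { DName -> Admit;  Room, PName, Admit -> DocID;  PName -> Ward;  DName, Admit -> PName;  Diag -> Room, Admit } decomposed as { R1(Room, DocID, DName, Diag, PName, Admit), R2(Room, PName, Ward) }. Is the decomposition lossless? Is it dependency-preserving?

lossless and dependency-preserving

Lossless test: (Room, PName)⁺ = {Room, PName, Ward}, which contains all of one fragment — lossless.
Dependency preservation: every FD's attributes lie within a single fragment, so each can be enforced locally — preserved.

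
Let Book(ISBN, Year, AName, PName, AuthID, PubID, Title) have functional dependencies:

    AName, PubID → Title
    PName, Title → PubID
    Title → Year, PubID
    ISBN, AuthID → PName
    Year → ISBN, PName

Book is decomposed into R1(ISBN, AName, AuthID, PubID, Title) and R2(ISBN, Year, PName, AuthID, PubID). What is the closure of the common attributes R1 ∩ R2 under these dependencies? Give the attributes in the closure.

R1 ∩ R2 = {ISBN, AuthID, PubID}.
ISBN, AuthID → PName applies, adding PName
Closure: {ISBN, PName, AuthID, PubID}.

ISBN, PName, AuthID, PubID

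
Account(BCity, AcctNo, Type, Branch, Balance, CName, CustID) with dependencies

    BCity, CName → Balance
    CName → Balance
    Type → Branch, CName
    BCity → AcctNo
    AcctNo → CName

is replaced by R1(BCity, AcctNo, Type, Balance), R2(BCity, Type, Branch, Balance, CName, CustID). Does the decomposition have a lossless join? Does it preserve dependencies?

lossless but not dependency-preserving

Lossless test: (BCity, Type, Balance)⁺ = {BCity, AcctNo, Type, Branch, Balance, CName}, which contains all of one fragment — lossless.
Dependency preservation: the restricted closure of {AcctNo} across the fragments never reaches {CName}, so AcctNo → CName cannot be enforced without a join — not preserved.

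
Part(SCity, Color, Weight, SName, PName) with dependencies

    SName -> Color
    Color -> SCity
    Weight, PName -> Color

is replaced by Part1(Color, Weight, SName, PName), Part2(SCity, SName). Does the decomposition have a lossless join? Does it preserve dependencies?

Lossless test: (SName)⁺ = {SCity, Color, SName}, which contains all of one fragment — lossless.
Dependency preservation: the restricted closure of {Color} across the fragments never reaches {SCity}, so Color → SCity cannot be enforced without a join — not preserved.

lossless but not dependency-preserving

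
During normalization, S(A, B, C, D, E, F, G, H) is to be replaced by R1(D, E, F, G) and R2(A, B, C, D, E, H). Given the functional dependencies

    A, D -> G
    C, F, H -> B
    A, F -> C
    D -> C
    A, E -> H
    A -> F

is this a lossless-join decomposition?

No

Common attributes: R1 ∩ R2 = {D, E}.
Closure of {D, E}: D → C applies, adding C. So (D, E)⁺ = {C, D, E}.
The closure contains neither all of R1 = {D, E, F, G} nor all of R2 = {A, B, C, D, E, H}, so the common attributes are not a superkey of either fragment. The join is lossy.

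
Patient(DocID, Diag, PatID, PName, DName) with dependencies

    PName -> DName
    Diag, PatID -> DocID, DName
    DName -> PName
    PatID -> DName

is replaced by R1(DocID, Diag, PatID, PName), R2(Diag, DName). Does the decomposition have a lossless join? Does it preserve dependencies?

lossy and not dependency-preserving

Lossless test: (Diag)⁺ = {Diag}, which is a superkey of neither fragment — lossy.
Dependency preservation: the restricted closure of {PName} across the fragments never reaches {DName}, so PName → DName cannot be enforced without a join — not preserved.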